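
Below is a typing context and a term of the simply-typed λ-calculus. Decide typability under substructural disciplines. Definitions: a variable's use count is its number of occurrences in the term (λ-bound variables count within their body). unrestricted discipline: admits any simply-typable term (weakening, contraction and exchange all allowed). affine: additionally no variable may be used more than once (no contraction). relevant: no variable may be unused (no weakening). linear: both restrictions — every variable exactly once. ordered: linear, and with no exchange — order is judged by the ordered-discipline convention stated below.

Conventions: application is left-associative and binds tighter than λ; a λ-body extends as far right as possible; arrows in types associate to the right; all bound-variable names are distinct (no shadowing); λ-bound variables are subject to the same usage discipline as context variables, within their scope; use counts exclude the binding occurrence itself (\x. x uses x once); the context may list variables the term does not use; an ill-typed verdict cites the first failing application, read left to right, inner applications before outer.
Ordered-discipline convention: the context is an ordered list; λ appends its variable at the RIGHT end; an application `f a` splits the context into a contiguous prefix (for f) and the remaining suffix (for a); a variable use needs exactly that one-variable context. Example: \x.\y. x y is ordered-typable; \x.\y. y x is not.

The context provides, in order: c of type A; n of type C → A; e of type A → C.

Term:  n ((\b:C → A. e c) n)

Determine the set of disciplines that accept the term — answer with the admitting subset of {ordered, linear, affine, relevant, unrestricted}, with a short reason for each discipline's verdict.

admitted in: unrestricted
use counts: c ×1; n ×2; e ×1; b (bound) ×0
uses in reading order: n, e, c, n
typing: well-typed at A
ordered: ✗, needs contraction — n ×2; unused: b — weakening required
linear: ✗, needs contraction — n ×2; unused: b — weakening required
affine: ✗, needs contraction — n ×2
relevant: ✗, unused: b — weakening required
unrestricted: ✓, type-checks (A) and nothing is barred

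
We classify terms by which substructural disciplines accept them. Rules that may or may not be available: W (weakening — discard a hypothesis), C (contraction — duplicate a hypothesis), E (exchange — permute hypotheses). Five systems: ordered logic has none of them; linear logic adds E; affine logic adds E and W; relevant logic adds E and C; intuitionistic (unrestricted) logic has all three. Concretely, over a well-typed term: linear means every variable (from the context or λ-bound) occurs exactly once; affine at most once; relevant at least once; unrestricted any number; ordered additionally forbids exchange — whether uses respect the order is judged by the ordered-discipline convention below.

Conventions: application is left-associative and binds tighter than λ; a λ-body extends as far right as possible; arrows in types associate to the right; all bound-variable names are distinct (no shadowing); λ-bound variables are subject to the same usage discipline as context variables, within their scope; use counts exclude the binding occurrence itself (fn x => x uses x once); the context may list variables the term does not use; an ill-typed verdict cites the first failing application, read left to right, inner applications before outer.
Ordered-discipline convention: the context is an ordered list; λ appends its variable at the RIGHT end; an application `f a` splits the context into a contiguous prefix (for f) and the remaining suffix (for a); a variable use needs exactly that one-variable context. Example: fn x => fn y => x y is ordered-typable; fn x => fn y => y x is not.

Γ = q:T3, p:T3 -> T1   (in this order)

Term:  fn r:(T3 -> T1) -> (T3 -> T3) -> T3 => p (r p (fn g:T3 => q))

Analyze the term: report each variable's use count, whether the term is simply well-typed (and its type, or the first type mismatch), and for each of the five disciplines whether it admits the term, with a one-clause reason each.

usage: q ×1; p ×2; r [bound] ×1; g [bound] ×0
use order (left to right): p, r, p, q
typing: the term checks, with type ((T3 -> T1) -> (T3 -> T3) -> T3) -> T1
ordered: ✗ — needs contraction — p ×2; needs weakening: g unused
linear: ✗ — needs contraction — p ×2; needs weakening: g unused
affine: ✗ — needs contraction — p ×2
relevant: ✗ — needs weakening: g unused
unrestricted: ✓ — simply typable at ((T3 -> T1) -> (T3 -> T3) -> T3) -> T1; W, C, E all held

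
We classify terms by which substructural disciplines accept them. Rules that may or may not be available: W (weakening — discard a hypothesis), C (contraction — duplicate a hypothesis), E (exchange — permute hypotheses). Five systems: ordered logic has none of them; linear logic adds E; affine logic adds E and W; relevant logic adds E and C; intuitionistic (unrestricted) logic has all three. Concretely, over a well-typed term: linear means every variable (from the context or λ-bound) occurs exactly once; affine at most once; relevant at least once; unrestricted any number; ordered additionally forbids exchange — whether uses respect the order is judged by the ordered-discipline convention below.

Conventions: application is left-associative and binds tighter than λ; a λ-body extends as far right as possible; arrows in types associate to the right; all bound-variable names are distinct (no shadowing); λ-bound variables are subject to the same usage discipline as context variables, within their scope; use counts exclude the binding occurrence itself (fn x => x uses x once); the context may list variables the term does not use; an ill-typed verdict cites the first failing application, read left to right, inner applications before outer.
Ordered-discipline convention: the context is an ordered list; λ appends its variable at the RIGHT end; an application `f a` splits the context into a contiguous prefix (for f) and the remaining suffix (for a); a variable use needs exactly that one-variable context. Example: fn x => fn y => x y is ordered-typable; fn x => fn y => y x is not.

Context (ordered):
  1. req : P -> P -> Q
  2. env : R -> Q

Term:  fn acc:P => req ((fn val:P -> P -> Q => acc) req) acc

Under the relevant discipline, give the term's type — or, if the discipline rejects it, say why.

not well-typed under relevant — env, val never used (weakening)
use counts: req: 2×, env: 0×, acc (λ-bound): 2×, val (λ-bound): 0×
uses in reading order: req, acc, req, acc
typing: ✓ — P -> Q
across the five disciplines: ordered ✗ · linear ✗ · affine ✗ · relevant ✗ · unrestricted ✓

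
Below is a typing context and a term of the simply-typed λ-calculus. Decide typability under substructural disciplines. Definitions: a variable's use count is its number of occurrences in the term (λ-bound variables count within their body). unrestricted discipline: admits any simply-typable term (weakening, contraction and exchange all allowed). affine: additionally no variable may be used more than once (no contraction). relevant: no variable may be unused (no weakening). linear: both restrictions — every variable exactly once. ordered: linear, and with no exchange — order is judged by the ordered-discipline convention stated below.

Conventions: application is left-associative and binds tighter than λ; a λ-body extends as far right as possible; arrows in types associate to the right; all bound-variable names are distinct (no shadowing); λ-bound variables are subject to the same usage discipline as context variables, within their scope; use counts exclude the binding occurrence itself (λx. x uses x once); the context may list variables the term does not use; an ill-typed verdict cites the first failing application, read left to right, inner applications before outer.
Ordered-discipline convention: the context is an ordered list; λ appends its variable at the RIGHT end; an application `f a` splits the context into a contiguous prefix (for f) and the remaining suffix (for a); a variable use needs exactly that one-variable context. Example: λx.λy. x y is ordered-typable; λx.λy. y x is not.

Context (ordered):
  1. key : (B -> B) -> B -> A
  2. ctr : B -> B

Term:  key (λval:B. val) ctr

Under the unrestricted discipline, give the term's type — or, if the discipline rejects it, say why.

not well-typed under unrestricted — a type mismatch blocks all five
counts: key ×1; ctr ×1; val [bound] ×1
uses in reading order: key, val, ctr
typing: ill-typed: argument of type B -> B where B is required
all disciplines: ordered ✗; linear ✗; affine ✗; relevant ✗; unrestricted ✗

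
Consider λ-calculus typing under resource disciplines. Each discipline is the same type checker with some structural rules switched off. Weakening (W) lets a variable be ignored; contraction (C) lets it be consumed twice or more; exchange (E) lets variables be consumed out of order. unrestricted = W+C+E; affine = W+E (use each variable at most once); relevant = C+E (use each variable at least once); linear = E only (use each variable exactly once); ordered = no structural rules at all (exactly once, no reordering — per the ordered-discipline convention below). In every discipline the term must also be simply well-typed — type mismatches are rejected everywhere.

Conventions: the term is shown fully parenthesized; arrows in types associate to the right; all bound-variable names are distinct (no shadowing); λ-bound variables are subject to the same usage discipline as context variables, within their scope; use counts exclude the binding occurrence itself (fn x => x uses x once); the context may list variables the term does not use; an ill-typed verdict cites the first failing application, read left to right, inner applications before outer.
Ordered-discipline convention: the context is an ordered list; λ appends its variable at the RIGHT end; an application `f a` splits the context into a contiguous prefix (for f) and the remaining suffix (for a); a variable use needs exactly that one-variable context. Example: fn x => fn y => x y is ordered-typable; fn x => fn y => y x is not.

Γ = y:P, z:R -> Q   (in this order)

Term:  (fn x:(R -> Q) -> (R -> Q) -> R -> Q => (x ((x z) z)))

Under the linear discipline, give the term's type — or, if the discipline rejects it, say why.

not well-typed under linear — repeated use of z ×2, x ×2; unused: y — weakening required
usage: y: 0×, z: 2×, x (bound): 2×
left-to-right use order: x, x, z, z
typing: ✓ — ((R -> Q) -> (R -> Q) -> R -> Q) -> (R -> Q) -> R -> Q
summary: ordered ✗ | linear ✗ | affine ✗ | relevant ✗ | unrestricted ✓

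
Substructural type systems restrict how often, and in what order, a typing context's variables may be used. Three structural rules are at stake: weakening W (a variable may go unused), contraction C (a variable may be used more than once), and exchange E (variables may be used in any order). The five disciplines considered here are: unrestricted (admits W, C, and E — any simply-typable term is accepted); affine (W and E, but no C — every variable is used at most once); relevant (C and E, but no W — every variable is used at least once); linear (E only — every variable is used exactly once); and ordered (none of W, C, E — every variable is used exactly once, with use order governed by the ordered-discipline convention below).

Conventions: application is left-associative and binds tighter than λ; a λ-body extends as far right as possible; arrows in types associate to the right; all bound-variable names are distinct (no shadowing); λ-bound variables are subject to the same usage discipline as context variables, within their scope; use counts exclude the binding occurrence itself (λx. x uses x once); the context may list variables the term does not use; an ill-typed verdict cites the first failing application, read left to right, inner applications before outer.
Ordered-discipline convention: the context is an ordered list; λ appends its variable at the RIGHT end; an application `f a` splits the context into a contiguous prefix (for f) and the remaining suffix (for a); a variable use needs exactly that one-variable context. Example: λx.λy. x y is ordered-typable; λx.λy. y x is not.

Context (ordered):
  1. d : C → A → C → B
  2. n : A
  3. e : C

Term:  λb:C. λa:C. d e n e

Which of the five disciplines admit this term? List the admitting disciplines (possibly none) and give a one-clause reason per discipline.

accepted by: unrestricted
counts: d: 1×, n: 1×, e: 2×, b (bound): 0×, a (bound): 0×
use order (left to right): d, e, n, e
typing: the term checks, with type C → C → B
ordered: ✗ — needs contraction — e ×2; unused: b, a — weakening required
linear: ✗ — needs contraction — e ×2; unused: b, a — weakening required
affine: ✗ — needs contraction — e ×2
relevant: ✗ — unused: b, a — weakening required
unrestricted: ✓ — well-typed at C → C → B; no restrictions here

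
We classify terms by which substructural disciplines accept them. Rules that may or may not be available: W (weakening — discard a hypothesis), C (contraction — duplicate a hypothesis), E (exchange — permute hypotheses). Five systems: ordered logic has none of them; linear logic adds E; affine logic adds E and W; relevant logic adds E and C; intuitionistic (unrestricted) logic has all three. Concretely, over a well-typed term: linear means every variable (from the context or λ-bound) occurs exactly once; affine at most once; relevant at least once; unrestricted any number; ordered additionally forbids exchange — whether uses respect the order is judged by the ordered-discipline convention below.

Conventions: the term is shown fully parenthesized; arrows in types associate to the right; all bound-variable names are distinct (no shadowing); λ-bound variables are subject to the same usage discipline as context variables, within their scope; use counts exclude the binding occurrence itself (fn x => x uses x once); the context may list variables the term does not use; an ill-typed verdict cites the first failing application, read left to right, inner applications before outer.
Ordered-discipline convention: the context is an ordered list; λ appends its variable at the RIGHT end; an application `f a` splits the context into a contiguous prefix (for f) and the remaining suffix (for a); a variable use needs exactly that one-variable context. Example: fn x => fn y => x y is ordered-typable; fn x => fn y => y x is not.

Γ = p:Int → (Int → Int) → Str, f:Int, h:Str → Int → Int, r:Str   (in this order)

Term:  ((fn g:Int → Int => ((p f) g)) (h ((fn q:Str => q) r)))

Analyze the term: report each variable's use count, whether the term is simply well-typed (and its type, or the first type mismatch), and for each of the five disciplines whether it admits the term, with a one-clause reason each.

counts: p ×1, f ×1, h ×1, r ×1, g (bound) ×1, q (bound) ×1
order of uses: p, f, g, h, q, r
typing: well-typed — term : Str
ordered ✓ (p, f, h, r, g, q once each; derivable with no W/C/E)
linear ✓ (p, f, h, r, g, q: one use apiece)
affine ✓ (p, f, h, r, g, q: no repeats, contraction unneeded)
relevant ✓ (none of p, f, h, r, g, q goes unused)
unrestricted ✓ (typability at Str is all that's needed)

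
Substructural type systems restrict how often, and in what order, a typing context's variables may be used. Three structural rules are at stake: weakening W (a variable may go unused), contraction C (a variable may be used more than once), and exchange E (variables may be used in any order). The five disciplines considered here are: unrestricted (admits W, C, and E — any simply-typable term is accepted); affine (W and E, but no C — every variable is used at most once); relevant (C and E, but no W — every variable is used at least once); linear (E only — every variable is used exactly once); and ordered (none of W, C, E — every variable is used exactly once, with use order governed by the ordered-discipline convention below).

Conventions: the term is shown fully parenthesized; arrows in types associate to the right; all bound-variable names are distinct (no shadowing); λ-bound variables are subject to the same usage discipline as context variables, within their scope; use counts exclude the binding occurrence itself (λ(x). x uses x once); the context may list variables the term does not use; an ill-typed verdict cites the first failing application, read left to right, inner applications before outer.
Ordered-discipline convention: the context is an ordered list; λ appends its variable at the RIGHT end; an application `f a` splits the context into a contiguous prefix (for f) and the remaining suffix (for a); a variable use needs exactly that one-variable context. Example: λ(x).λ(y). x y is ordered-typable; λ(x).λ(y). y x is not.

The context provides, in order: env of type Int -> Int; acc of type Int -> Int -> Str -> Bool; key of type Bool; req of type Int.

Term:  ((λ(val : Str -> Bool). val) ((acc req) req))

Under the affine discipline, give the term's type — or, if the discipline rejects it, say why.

not well-typed under affine — repeated use of req ×2
usage: env: 0×, acc: 1×, key: 0×, req: 2×, val (bound): 1×
order of uses: val, acc, req, req
typing: well-typed at Str -> Bool
summary: ordered ✗, linear ✗, affine ✗, relevant ✗, unrestricted ✓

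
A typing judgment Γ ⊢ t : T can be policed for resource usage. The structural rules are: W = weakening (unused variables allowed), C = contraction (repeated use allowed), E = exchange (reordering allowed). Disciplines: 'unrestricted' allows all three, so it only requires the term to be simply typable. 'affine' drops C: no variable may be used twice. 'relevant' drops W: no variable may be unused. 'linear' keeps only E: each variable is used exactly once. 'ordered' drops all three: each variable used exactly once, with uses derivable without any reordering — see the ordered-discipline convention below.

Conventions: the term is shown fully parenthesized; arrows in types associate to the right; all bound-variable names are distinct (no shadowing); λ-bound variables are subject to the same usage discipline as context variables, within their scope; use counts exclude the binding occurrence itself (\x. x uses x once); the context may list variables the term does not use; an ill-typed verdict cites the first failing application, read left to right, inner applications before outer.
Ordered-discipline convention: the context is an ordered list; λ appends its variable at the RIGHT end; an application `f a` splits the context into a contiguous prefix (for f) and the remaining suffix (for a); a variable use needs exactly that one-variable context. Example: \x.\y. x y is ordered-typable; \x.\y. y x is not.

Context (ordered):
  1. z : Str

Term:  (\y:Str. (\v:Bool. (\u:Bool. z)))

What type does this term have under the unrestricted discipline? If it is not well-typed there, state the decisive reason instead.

term : Str -> Bool -> Bool -> Str
usage: z=1, y [bound]=0, v [bound]=0, u [bound]=0
order of uses: z
typing: well-typed at Str -> Bool -> Bool -> Str
per-discipline verdicts: ordered ✗ · linear ✗ · affine ✓ · relevant ✗ · unrestricted ✓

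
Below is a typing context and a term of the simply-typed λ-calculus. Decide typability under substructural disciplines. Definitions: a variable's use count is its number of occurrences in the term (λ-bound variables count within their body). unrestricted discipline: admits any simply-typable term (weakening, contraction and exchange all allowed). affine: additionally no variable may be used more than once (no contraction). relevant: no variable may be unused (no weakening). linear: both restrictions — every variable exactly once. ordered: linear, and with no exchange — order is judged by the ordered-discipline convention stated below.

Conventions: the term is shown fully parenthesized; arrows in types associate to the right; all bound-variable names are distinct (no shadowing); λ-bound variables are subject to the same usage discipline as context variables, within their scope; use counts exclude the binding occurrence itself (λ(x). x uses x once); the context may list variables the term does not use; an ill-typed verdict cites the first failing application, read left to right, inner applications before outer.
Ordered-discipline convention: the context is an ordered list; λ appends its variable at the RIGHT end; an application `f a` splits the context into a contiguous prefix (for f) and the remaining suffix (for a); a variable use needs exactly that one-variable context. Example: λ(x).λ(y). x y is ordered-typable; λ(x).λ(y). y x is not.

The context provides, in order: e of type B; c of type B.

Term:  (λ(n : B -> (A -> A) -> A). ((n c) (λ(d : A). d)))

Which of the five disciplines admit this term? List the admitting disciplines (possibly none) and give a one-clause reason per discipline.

admitted by: affine, unrestricted
counts: e: 0, c: 1, n [bound]: 1, d [bound]: 1
order of uses: n, c, d
typing: well-typed at (B -> (A -> A) -> A) -> A
ordered: ✗, needs weakening: e unused
linear: ✗, needs weakening: e unused
affine: ✓, at most one use each (e, c, n, d)
relevant: ✗, needs weakening: e unused
unrestricted: ✓, simply typable at (B -> (A -> A) -> A) -> A; W, C, E all held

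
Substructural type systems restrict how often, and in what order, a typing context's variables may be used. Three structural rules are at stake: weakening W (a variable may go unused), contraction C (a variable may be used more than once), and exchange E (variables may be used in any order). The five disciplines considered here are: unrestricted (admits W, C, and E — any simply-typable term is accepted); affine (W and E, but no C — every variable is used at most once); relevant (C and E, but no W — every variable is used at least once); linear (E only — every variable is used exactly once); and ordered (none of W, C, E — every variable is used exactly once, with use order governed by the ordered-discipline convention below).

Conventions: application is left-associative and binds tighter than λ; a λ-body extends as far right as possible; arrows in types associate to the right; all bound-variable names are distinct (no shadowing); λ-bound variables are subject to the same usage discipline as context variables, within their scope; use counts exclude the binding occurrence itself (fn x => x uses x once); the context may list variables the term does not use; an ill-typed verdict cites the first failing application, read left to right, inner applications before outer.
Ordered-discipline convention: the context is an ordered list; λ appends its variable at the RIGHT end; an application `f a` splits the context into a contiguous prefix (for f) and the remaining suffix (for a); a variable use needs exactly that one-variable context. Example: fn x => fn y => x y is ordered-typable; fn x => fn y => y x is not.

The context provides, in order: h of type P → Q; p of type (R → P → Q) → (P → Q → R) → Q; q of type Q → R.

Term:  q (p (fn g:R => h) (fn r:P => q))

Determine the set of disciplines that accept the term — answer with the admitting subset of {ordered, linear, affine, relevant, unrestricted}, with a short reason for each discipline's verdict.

admitted by: unrestricted
variable uses: h=1, p=1, q=2, g [bound]=0, r [bound]=0
use order (left to right): q, p, h, q
typing: the term checks, with type R
ordered ✗ (uses contraction: q ×2; unused: g, r — weakening required)
linear ✗ (uses contraction: q ×2; unused: g, r — weakening required)
affine ✗ (uses contraction: q ×2)
relevant ✗ (unused: g, r — weakening required)
unrestricted ✓ (typability at R is all that's needed)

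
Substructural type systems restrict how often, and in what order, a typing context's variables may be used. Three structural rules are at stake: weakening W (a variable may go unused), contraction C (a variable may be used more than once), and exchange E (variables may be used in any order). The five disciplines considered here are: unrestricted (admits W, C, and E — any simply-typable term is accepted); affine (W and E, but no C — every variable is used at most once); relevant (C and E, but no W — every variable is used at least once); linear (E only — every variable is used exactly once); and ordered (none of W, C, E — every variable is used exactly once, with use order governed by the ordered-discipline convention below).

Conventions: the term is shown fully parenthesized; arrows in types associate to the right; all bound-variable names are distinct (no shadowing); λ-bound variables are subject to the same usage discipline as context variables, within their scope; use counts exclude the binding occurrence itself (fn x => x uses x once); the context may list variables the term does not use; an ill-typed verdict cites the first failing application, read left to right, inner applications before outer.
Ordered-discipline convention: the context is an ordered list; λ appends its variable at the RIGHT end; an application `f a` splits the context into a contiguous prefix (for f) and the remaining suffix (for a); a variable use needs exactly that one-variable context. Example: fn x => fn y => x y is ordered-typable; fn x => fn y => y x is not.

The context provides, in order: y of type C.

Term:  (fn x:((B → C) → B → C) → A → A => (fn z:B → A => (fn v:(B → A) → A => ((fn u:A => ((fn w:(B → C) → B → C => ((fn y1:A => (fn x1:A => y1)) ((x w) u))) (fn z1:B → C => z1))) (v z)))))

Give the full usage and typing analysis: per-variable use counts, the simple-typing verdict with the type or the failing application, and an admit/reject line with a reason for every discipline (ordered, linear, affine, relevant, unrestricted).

use counts: y: 0; x (λ-bound): 1; z (λ-bound): 1; v (λ-bound): 1; u (λ-bound): 1; w (λ-bound): 1; y1 (λ-bound): 1; x1 (λ-bound): 0; z1 (λ-bound): 1
order of uses: y1, x, w, u, z1, v, z
typing: well-typed at (((B → C) → B → C) → A → A) → (B → A) → ((B → A) → A) → A → A
ordered: ✗ — y, x1 never used (weakening)
linear: ✗ — y, x1 never used (weakening)
affine: ✓ — y, x, z, v, u, w, y1, x1, z1: no repeats, contraction unneeded
relevant: ✗ — y, x1 never used (weakening)
unrestricted: ✓ — typability at (((B → C) → B → C) → A → A) → (B → A) → ((B → A) → A) → A → A is all that's needed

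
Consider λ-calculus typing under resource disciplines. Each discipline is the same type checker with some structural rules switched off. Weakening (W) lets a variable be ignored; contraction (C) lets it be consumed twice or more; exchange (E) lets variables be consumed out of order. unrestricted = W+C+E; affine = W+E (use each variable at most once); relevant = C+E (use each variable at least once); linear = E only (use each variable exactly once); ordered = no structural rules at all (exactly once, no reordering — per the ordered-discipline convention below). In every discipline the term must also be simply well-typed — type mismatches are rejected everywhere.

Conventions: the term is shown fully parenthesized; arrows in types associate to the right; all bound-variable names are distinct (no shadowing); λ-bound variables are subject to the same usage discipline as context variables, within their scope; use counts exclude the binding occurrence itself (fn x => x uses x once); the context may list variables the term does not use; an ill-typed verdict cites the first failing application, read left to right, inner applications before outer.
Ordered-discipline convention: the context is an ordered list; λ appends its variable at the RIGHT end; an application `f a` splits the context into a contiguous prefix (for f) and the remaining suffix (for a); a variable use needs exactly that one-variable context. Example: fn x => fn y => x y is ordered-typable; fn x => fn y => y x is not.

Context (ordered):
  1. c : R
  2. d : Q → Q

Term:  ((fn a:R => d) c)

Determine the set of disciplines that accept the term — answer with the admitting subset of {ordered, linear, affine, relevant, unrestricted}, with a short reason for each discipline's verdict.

admitting disciplines: affine, unrestricted
variable uses: c: 1; d: 1; a (bound): 0
use order (left to right): d, c
typing: well-typed at Q → Q
ordered ✗ (a never used (weakening))
linear ✗ (a never used (weakening))
affine ✓ (no duplicate uses among c, d, a)
relevant ✗ (a never used (weakening))
unrestricted ✓ (type-checks (Q → Q) and nothing is barred)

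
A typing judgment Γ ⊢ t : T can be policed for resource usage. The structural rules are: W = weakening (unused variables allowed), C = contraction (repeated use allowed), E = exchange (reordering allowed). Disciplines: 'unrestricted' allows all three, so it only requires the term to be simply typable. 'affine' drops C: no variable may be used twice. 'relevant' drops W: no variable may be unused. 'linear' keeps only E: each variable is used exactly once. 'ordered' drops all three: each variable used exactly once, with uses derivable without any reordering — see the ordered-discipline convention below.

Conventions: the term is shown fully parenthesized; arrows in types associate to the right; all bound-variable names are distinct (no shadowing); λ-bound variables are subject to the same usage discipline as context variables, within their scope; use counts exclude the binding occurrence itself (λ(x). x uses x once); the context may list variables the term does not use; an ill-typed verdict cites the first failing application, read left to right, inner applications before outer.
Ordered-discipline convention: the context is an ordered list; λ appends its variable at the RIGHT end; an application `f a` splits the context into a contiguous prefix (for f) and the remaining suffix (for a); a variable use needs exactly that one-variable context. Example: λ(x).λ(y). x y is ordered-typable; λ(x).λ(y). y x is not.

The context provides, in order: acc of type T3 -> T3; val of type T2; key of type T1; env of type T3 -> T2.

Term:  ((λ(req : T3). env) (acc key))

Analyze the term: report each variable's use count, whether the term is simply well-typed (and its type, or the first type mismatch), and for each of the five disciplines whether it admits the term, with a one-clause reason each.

usage: acc=1, val=0, key=1, env=1, req (λ-bound)=0
order of uses: env, acc, key
typing: ill-typed: an application expects T3 but receives T1
ordered: ✗, a type mismatch blocks all five
linear: ✗, the type mismatch rejects it
affine: ✗, not simply typable
relevant: ✗, fails simple typing
unrestricted: ✗, a type mismatch blocks all five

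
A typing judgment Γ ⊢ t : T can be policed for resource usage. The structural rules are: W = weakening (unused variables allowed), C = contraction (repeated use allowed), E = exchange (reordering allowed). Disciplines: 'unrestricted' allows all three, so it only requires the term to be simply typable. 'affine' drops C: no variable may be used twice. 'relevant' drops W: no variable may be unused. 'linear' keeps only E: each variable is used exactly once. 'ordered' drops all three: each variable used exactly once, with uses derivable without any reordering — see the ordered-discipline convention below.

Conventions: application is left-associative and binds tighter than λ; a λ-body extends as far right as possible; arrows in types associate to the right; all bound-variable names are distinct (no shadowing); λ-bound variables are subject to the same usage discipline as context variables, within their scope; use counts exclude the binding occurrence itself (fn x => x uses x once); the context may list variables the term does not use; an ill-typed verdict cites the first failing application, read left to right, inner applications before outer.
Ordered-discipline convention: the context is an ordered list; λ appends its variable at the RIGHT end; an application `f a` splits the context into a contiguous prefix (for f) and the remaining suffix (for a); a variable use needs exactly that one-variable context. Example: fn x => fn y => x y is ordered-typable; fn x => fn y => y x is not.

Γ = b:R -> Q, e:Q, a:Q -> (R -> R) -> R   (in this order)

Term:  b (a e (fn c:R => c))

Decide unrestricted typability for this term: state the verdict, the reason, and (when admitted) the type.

yes — simply typable at Q; W, C, E all held; term : Q
counts: b=1, e=1, a=1, c [bound]=1
left-to-right use order: b, a, e, c
typing: well-typed — term : Q
summary: ordered ✗ · linear ✓ · affine ✓ · relevant ✓ · unrestricted ✓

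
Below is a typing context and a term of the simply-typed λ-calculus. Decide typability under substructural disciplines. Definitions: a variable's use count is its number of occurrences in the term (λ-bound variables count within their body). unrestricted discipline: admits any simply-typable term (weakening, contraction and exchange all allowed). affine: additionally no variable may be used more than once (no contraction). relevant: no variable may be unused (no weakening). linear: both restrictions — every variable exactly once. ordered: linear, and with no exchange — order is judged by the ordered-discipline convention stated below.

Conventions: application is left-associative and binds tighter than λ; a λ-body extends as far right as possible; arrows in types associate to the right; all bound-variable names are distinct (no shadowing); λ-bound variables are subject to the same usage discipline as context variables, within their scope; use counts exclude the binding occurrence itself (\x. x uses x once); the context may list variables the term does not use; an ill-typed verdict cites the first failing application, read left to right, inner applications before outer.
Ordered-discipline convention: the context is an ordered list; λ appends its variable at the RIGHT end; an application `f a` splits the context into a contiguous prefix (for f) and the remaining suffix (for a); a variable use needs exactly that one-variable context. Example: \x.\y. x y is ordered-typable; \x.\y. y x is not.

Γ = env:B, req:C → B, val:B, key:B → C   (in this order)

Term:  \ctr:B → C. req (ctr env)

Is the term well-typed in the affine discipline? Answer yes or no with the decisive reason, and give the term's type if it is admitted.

yes — env, req, val, key, ctr: no repeats, contraction unneeded; term : (B → C) → B
use counts: env ×1, req ×1, val ×0, key ×0, ctr [bound] ×1
use order (left to right): req, ctr, env
typing: ✓ — (B → C) → B
all disciplines: ordered ✗ · linear ✗ · affine ✓ · relevant ✗ · unrestricted ✓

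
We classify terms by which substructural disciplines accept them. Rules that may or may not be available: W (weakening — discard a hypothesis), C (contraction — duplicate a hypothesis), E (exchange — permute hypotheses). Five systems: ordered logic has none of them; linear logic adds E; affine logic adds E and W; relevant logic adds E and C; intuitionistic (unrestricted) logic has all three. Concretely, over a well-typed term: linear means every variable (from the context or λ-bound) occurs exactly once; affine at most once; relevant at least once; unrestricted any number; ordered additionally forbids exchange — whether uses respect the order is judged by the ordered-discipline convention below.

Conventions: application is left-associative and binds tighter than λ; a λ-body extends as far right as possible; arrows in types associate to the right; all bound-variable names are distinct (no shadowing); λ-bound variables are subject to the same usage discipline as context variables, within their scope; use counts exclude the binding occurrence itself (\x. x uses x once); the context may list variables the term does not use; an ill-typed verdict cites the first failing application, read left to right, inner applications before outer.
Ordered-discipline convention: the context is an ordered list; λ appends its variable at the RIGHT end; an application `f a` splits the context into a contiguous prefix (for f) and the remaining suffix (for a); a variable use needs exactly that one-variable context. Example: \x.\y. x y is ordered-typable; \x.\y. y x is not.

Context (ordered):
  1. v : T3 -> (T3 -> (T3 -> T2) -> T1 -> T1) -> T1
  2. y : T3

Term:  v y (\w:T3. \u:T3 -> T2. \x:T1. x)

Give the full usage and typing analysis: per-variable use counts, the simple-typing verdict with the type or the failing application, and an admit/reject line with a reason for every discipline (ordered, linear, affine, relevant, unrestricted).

variable uses: v=1; y=1; w [bound]=0; u [bound]=0; x [bound]=1
left-to-right use order: v, y, x
typing: ✓ — T1
ordered: ✗, w, u never used (weakening)
linear: ✗, w, u never used (weakening)
affine: ✓, v, y, w, u, x: no repeats, contraction unneeded
relevant: ✗, w, u never used (weakening)
unrestricted: ✓, simply typable at T1; W, C, E all held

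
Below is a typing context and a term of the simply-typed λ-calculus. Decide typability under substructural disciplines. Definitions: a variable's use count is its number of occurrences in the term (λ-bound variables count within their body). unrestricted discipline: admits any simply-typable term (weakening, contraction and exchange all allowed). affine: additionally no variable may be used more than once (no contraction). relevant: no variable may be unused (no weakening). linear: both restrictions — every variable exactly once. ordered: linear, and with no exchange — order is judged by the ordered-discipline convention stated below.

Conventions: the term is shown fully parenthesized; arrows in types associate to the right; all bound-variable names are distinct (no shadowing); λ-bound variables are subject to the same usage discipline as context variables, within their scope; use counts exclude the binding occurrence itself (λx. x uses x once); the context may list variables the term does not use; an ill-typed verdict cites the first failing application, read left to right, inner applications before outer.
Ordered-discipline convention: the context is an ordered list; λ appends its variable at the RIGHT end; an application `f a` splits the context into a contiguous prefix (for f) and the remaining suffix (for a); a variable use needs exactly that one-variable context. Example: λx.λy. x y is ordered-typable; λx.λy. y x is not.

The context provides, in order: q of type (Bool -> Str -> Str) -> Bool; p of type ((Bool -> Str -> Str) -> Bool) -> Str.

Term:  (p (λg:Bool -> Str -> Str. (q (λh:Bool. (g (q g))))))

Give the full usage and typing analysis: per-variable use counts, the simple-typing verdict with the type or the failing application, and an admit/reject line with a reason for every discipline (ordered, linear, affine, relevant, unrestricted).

use counts: q ×2; p ×1; g (λ-bound) ×2; h (λ-bound) ×0
use order (left to right): p, q, g, q, g
typing: the term checks, with type Str
ordered ✗ (needs contraction — q ×2, g ×2; unused: h — weakening required)
linear ✗ (needs contraction — q ×2, g ×2; unused: h — weakening required)
affine ✗ (needs contraction — q ×2, g ×2)
relevant ✗ (unused: h — weakening required)
unrestricted ✓ (typability at Str is all that's needed)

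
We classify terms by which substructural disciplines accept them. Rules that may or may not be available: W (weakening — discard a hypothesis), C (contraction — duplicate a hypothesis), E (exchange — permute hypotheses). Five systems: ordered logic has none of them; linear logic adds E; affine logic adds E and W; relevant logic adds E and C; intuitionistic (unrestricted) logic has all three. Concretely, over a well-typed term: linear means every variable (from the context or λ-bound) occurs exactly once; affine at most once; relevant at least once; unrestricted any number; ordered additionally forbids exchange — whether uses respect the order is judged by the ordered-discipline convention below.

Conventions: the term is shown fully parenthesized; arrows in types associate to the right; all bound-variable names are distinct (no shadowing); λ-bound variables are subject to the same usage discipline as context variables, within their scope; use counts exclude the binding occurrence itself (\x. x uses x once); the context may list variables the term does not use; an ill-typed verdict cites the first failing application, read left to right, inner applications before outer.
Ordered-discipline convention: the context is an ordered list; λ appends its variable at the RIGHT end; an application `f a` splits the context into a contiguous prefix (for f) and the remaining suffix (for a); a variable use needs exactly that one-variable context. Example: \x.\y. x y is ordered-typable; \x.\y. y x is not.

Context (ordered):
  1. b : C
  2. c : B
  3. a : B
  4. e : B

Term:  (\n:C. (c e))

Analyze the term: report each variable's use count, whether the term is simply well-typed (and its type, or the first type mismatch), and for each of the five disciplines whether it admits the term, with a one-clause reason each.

variable uses: b ×0; c ×1; a ×0; e ×1; n (λ-bound) ×0
left-to-right use order: c, e
typing: ill-typed: can't apply a value of type B
ordered: ✗ — the type mismatch rejects it
linear: ✗ — not simply typable
affine: ✗ — fails simple typing
relevant: ✗ — a type mismatch blocks all five
unrestricted: ✗ — the type mismatch rejects it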